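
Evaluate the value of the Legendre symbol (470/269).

-1

Reduce the numerator: 470 ≡ 201 (mod 269), so (470/269) = (201/269).
201 ≡ 1 (mod 4), so quadratic reciprocity gives (201/269) = (269/201). Reduce: 269 ≡ 68 (mod 201). Now have (68/201).
Factor out 2: 68 = 2^2·17. Since 201 ≡ 1 (mod 8), (2/201) = +1, and (2/201)^2 = +1. Now have (17/201).
17 ≡ 1 (mod 4), so quadratic reciprocity gives (17/201) = (201/17). Reduce: 201 ≡ 14 (mod 17). Now have (14/17).
Factor out 2: 14 = 2·7. Since 17 ≡ 1 (mod 8), (2/17) = +1. Now have (7/17).
17 ≡ 1 (mod 4), so quadratic reciprocity gives (7/17) = (17/7). Reduce: 17 ≡ 3 (mod 7). Now have (3/7).
Both 3 ≡ 3 and 7 ≡ 3 (mod 4), so reciprocity gives (3/7) = -(7/3). Reduce: 7 ≡ 1 (mod 3). Now have -(1/3).
(1/3) = 1. Collecting the sign factors: -1.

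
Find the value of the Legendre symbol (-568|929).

Pull out -1: (-568|929) = (-1|929)·(568|929). Since 929 ≡ 1 (mod 4), (-1|929) = +1. Now have (568|929).
Factor out 2: 568 = 2^3·71. Since 929 ≡ 1 (mod 8), (2|929) = +1, and (2|929)^3 = +1. Now have (71|929).
929 ≡ 1 (mod 4), so quadratic reciprocity gives (71|929) = (929|71). Reduce: 929 ≡ 6 (mod 71). Now have (6|71).
Factor out 2: 6 = 2·3. Since 71 ≡ 7 (mod 8), (2|71) = +1. Now have (3|71).
Both 3 ≡ 3 and 71 ≡ 3 (mod 4), so reciprocity gives (3|71) = -(71|3). Reduce: 71 ≡ 2 (mod 3). Now have -(2|3).
Factor out 2: 2 = 2. Since 3 ≡ 3 (mod 8), (2|3) = -1. Now have (1|3).
(1|3) = 1. Collecting the sign factors: 1.

1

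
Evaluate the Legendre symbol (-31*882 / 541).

-1

By multiplicativity, (-31·882 / 541) = (-31 / 541)·(882 / 541).
First factor (-31 / 541):
(-31 / 541)
  = (510 / 541)    [-31 ≡ 510 mod 541]
  = -(255 / 541)    [541 ≡ 5 mod 8 ⇒ (2 / 541) = -1]
  = -(541 / 255)    [QR: 541 ≡ 1 mod 4, sign kept]
  = -(31 / 255)    [541 ≡ 31 mod 255]
  = (255 / 31)    [QR: both ≡ 3 mod 4, sign flips]
  = (7 / 31)    [255 ≡ 7 mod 31]
  = -(31 / 7)    [QR: both ≡ 3 mod 4, sign flips]
  = -(3 / 7)    [31 ≡ 3 mod 7]
  = (7 / 3)    [QR: both ≡ 3 mod 4, sign flips]
  = (1 / 3)    [7 ≡ 1 mod 3]
  = 1    [(1 / 3) = 1]
Second factor (882 / 541):
(882 / 541)
  = (341 / 541)    [882 ≡ 341 mod 541]
  = (541 / 341)    [QR: 341 ≡ 1 mod 4, sign kept]
  = (200 / 341)    [541 ≡ 200 mod 341]
  = -(25 / 341)    [341 ≡ 5 mod 8 ⇒ (2 / 341)^3 = -1]
  = -(341 / 25)    [QR: 25 ≡ 1 mod 4, sign kept]
  = -(16 / 25)    [341 ≡ 16 mod 25]
  = -(1 / 25)    [25 ≡ 1 mod 8 ⇒ (2 / 25)^4 = +1]
  = -1    [(1 / 25) = 1]
Product: (1)·(-1) = -1.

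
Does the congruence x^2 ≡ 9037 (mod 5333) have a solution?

(9037/5333)
  = (3704/5333)    [9037 ≡ 3704 mod 5333]
  = -(463/5333)    [5333 ≡ 5 mod 8 ⇒ (2/5333)^3 = -1]
  = -(5333/463)    [QR: 5333 ≡ 1 mod 4, sign kept]
  = -(240/463)    [5333 ≡ 240 mod 463]
  = -(15/463)    [463 ≡ 7 mod 8 ⇒ (2/463)^4 = +1]
  = (463/15)    [QR: both ≡ 3 mod 4, sign flips]
  = (13/15)    [463 ≡ 13 mod 15]
  = (15/13)    [QR: 13 ≡ 1 mod 4, sign kept]
  = (2/13)    [15 ≡ 2 mod 13]
  = -(1/13)    [13 ≡ 5 mod 8 ⇒ (2/13) = -1]
  = -1    [(1/13) = 1]
The Legendre symbol is -1, so x^2 ≡ 9037 (mod 5333) has no solution.

no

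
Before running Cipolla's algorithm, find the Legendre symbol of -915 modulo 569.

-1

(-915/569)
  = (915/569)    [569 ≡ 1 mod 4 ⇒ (-1/569) = +1]
  = (346/569)    [915 ≡ 346 mod 569]
  = (173/569)    [569 ≡ 1 mod 8 ⇒ (2/569) = +1]
  = (569/173)    [QR: 173 ≡ 1 mod 4, sign kept]
  = (50/173)    [569 ≡ 50 mod 173]
  = -(25/173)    [173 ≡ 5 mod 8 ⇒ (2/173) = -1]
  = -(173/25)    [QR: 25 ≡ 1 mod 4, sign kept]
  = -(23/25)    [173 ≡ 23 mod 25]
  = -(25/23)    [QR: 25 ≡ 1 mod 4, sign kept]
  = -(2/23)    [25 ≡ 2 mod 23]
  = -(1/23)    [23 ≡ 7 mod 8 ⇒ (2/23) = +1]
  = -1    [(1/23) = 1]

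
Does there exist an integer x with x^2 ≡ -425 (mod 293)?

(-425/293)
  = (161/293)    [-425 ≡ 161 mod 293]
  = (293/161)    [QR: 161 ≡ 1 mod 4, sign kept]
  = (132/161)    [293 ≡ 132 mod 161]
  = (33/161)    [161 ≡ 1 mod 8 ⇒ (2/161)^2 = +1]
  = (161/33)    [QR: 33 ≡ 1 mod 4, sign kept]
  = (29/33)    [161 ≡ 29 mod 33]
  = (33/29)    [QR: 29 ≡ 1 mod 4, sign kept]
  = (4/29)    [33 ≡ 4 mod 29]
  = (1/29)    [29 ≡ 5 mod 8 ⇒ (2/29)^2 = +1]
  = 1    [(1/29) = 1]
The Legendre symbol is 1, so x^2 ≡ -425 (mod 293) has solution.

yes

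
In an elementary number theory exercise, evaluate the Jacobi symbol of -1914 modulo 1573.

0

Pull out -1: (-1914 / 1573) = (-1 / 1573)·(1914 / 1573). Since 1573 ≡ 1 (mod 4), (-1 / 1573) = +1. Now have (1914 / 1573).
Reduce the numerator: 1914 ≡ 341 (mod 1573), so (1914 / 1573) = (341 / 1573).
341 ≡ 1 (mod 4), so quadratic reciprocity gives (341 / 1573) = (1573 / 341). Reduce: 1573 ≡ 209 (mod 341). Now have (209 / 341).
209 ≡ 1 (mod 4), so quadratic reciprocity gives (209 / 341) = (341 / 209). Reduce: 341 ≡ 132 (mod 209). Now have (132 / 209).
Factor out 2: 132 = 2^2·33. Since 209 ≡ 1 (mod 8), (2 / 209) = +1, and (2 / 209)^2 = +1. Now have (33 / 209).
33 ≡ 1 (mod 4), so quadratic reciprocity gives (33 / 209) = (209 / 33). Reduce: 209 ≡ 11 (mod 33). Now have (11 / 33).
33 ≡ 1 (mod 4), so quadratic reciprocity gives (11 / 33) = (33 / 11). Reduce: 33 ≡ 0 (mod 11). Now have (0 / 11).
The numerator is now 0 with denominator 11 > 1: the symbol is 0.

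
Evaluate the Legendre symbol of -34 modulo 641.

Pull out -1: (-34 / 641) = (-1 / 641)·(34 / 641). Since 641 ≡ 1 (mod 4), (-1 / 641) = +1. Now have (34 / 641).
Factor out 2: 34 = 2·17. Since 641 ≡ 1 (mod 8), (2 / 641) = +1. Now have (17 / 641).
17 ≡ 1 (mod 4), so quadratic reciprocity gives (17 / 641) = (641 / 17). Reduce: 641 ≡ 12 (mod 17). Now have (12 / 17).
Factor out 2: 12 = 2^2·3. Since 17 ≡ 1 (mod 8), (2 / 17) = +1, and (2 / 17)^2 = +1. Now have (3 / 17).
17 ≡ 1 (mod 4), so quadratic reciprocity gives (3 / 17) = (17 / 3). Reduce: 17 ≡ 2 (mod 3). Now have (2 / 3).
Factor out 2: 2 = 2. Since 3 ≡ 3 (mod 8), (2 / 3) = -1. Now have -(1 / 3).
(1 / 3) = 1. Collecting the sign factors: -1.

-1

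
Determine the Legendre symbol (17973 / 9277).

1

Reduce the numerator: 17973 ≡ 8696 (mod 9277), so (17973 / 9277) = (8696 / 9277).
Factor out 2: 8696 = 2^3·1087. Since 9277 ≡ 5 (mod 8), (2 / 9277) = -1, and (2 / 9277)^3 = -1. Now have -(1087 / 9277).
9277 ≡ 1 (mod 4), so quadratic reciprocity gives (1087 / 9277) = (9277 / 1087). Reduce: 9277 ≡ 581 (mod 1087). Now have -(581 / 1087).
581 ≡ 1 (mod 4), so quadratic reciprocity gives (581 / 1087) = (1087 / 581). Reduce: 1087 ≡ 506 (mod 581). Now have -(506 / 581).
Factor out 2: 506 = 2·253. Since 581 ≡ 5 (mod 8), (2 / 581) = -1. Now have (253 / 581).
253 ≡ 1 (mod 4), so quadratic reciprocity gives (253 / 581) = (581 / 253). Reduce: 581 ≡ 75 (mod 253). Now have (75 / 253).
253 ≡ 1 (mod 4), so quadratic reciprocity gives (75 / 253) = (253 / 75). Reduce: 253 ≡ 28 (mod 75). Now have (28 / 75).
Factor out 2: 28 = 2^2·7. Since 75 ≡ 3 (mod 8), (2 / 75) = -1, and (2 / 75)^2 = +1. Now have (7 / 75).
Both 7 ≡ 3 and 75 ≡ 3 (mod 4), so reciprocity gives (7 / 75) = -(75 / 7). Reduce: 75 ≡ 5 (mod 7). Now have -(5 / 7).
5 ≡ 1 (mod 4), so quadratic reciprocity gives (5 / 7) = (7 / 5). Reduce: 7 ≡ 2 (mod 5). Now have -(2 / 5).
Factor out 2: 2 = 2. Since 5 ≡ 5 (mod 8), (2 / 5) = -1. Now have (1 / 5).
(1 / 5) = 1. Collecting the sign factors: 1.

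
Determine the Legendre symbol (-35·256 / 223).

1

By multiplicativity, (-35·256 / 223) = (-35 / 223)·(256 / 223).
First factor (-35 / 223):
Reduce the numerator: -35 ≡ 188 (mod 223), so (-35 / 223) = (188 / 223).
Factor out 2: 188 = 2^2·47. Since 223 ≡ 7 (mod 8), (2 / 223) = +1, and (2 / 223)^2 = +1. Now have (47 / 223).
Both 47 ≡ 3 and 223 ≡ 3 (mod 4), so reciprocity gives (47 / 223) = -(223 / 47). Reduce: 223 ≡ 35 (mod 47). Now have -(35 / 47).
Both 35 ≡ 3 and 47 ≡ 3 (mod 4), so reciprocity gives (35 / 47) = -(47 / 35). Reduce: 47 ≡ 12 (mod 35). Now have (12 / 35).
Factor out 2: 12 = 2^2·3. Since 35 ≡ 3 (mod 8), (2 / 35) = -1, and (2 / 35)^2 = +1. Now have (3 / 35).
Both 3 ≡ 3 and 35 ≡ 3 (mod 4), so reciprocity gives (3 / 35) = -(35 / 3). Reduce: 35 ≡ 2 (mod 3). Now have -(2 / 3).
Factor out 2: 2 = 2. Since 3 ≡ 3 (mod 8), (2 / 3) = -1. Now have (1 / 3).
(1 / 3) = 1. Collecting the sign factors: 1.
Second factor (256 / 223):
Reduce the numerator: 256 ≡ 33 (mod 223), so (256 / 223) = (33 / 223).
33 ≡ 1 (mod 4), so quadratic reciprocity gives (33 / 223) = (223 / 33). Reduce: 223 ≡ 25 (mod 33). Now have (25 / 33).
25 ≡ 1 (mod 4), so quadratic reciprocity gives (25 / 33) = (33 / 25). Reduce: 33 ≡ 8 (mod 25). Now have (8 / 25).
Factor out 2: 8 = 2^3. Since 25 ≡ 1 (mod 8), (2 / 25) = +1, and (2 / 25)^3 = +1. Now have (1 / 25).
(1 / 25) = 1. Collecting the sign factors: 1.
Product: (1)·(1) = 1.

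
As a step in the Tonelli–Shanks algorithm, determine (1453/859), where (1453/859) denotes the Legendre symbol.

-1

(1453/859)
  = (594/859)    [1453 ≡ 594 mod 859]
  = -(297/859)    [859 ≡ 3 mod 8 ⇒ (2/859) = -1]
  = -(859/297)    [QR: 297 ≡ 1 mod 4, sign kept]
  = -(265/297)    [859 ≡ 265 mod 297]
  = -(297/265)    [QR: 265 ≡ 1 mod 4, sign kept]
  = -(32/265)    [297 ≡ 32 mod 265]
  = -(1/265)    [265 ≡ 1 mod 8 ⇒ (2/265)^5 = +1]
  = -1    [(1/265) = 1]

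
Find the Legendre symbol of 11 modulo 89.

89 ≡ 1 (mod 4), so quadratic reciprocity gives (11|89) = (89|11). Reduce: 89 ≡ 1 (mod 11). Now have (1|11).
(1|11) = 1. Collecting the sign factors: 1.

1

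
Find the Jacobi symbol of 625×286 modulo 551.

1

By multiplicativity, (625·286/551) = (625/551)·(286/551).
First factor (625/551):
Reduce the numerator: 625 ≡ 74 (mod 551), so (625/551) = (74/551).
Factor out 2: 74 = 2·37. Since 551 ≡ 7 (mod 8), (2/551) = +1. Now have (37/551).
37 ≡ 1 (mod 4), so quadratic reciprocity gives (37/551) = (551/37). Reduce: 551 ≡ 33 (mod 37). Now have (33/37).
33 ≡ 1 (mod 4), so quadratic reciprocity gives (33/37) = (37/33). Reduce: 37 ≡ 4 (mod 33). Now have (4/33).
Factor out 2: 4 = 2^2. Since 33 ≡ 1 (mod 8), (2/33) = +1, and (2/33)^2 = +1. Now have (1/33).
(1/33) = 1. Collecting the sign factors: 1.
Second factor (286/551):
Factor out 2: 286 = 2·143. Since 551 ≡ 7 (mod 8), (2/551) = +1. Now have (143/551).
Both 143 ≡ 3 and 551 ≡ 3 (mod 4), so reciprocity gives (143/551) = -(551/143). Reduce: 551 ≡ 122 (mod 143). Now have -(122/143).
Factor out 2: 122 = 2·61. Since 143 ≡ 7 (mod 8), (2/143) = +1. Now have -(61/143).
61 ≡ 1 (mod 4), so quadratic reciprocity gives (61/143) = (143/61). Reduce: 143 ≡ 21 (mod 61). Now have -(21/61).
21 ≡ 1 (mod 4), so quadratic reciprocity gives (21/61) = (61/21). Reduce: 61 ≡ 19 (mod 21). Now have -(19/21).
21 ≡ 1 (mod 4), so quadratic reciprocity gives (19/21) = (21/19). Reduce: 21 ≡ 2 (mod 19). Now have -(2/19).
Factor out 2: 2 = 2. Since 19 ≡ 3 (mod 8), (2/19) = -1. Now have (1/19).
(1/19) = 1. Collecting the sign factors: 1.
Product: (1)·(1) = 1.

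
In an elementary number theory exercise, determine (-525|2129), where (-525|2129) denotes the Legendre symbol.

-1

(-525|2129)
  = (525|2129)    [2129 ≡ 1 mod 4 ⇒ (-1|2129) = +1]
  = (2129|525)    [QR: 525 ≡ 1 mod 4, sign kept]
  = (29|525)    [2129 ≡ 29 mod 525]
  = (525|29)    [QR: 29 ≡ 1 mod 4, sign kept]
  = (3|29)    [525 ≡ 3 mod 29]
  = (29|3)    [QR: 29 ≡ 1 mod 4, sign kept]
  = (2|3)    [29 ≡ 2 mod 3]
  = -(1|3)    [3 ≡ 3 mod 8 ⇒ (2|3) = -1]
  = -1    [(1|3) = 1]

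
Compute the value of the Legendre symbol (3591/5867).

-1

(3591/5867)
  = -(5867/3591)    [QR: both ≡ 3 mod 4, sign flips]
  = -(2276/3591)    [5867 ≡ 2276 mod 3591]
  = -(569/3591)    [3591 ≡ 7 mod 8 ⇒ (2/3591)^2 = +1]
  = -(3591/569)    [QR: 569 ≡ 1 mod 4, sign kept]
  = -(177/569)    [3591 ≡ 177 mod 569]
  = -(569/177)    [QR: 177 ≡ 1 mod 4, sign kept]
  = -(38/177)    [569 ≡ 38 mod 177]
  = -(19/177)    [177 ≡ 1 mod 8 ⇒ (2/177) = +1]
  = -(177/19)    [QR: 177 ≡ 1 mod 4, sign kept]
  = -(6/19)    [177 ≡ 6 mod 19]
  = (3/19)    [19 ≡ 3 mod 8 ⇒ (2/19) = -1]
  = -(19/3)    [QR: both ≡ 3 mod 4, sign flips]
  = -(1/3)    [19 ≡ 1 mod 3]
  = -1    [(1/3) = 1]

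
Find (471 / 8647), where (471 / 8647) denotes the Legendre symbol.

-1

Both 471 ≡ 3 and 8647 ≡ 3 (mod 4), so reciprocity gives (471 / 8647) = -(8647 / 471). Reduce: 8647 ≡ 169 (mod 471). Now have -(169 / 471).
169 ≡ 1 (mod 4), so quadratic reciprocity gives (169 / 471) = (471 / 169). Reduce: 471 ≡ 133 (mod 169). Now have -(133 / 169).
133 ≡ 1 (mod 4), so quadratic reciprocity gives (133 / 169) = (169 / 133). Reduce: 169 ≡ 36 (mod 133). Now have -(36 / 133).
Factor out 2: 36 = 2^2·9. Since 133 ≡ 5 (mod 8), (2 / 133) = -1, and (2 / 133)^2 = +1. Now have -(9 / 133).
9 ≡ 1 (mod 4), so quadratic reciprocity gives (9 / 133) = (133 / 9). Reduce: 133 ≡ 7 (mod 9). Now have -(7 / 9).
9 ≡ 1 (mod 4), so quadratic reciprocity gives (7 / 9) = (9 / 7). Reduce: 9 ≡ 2 (mod 7). Now have -(2 / 7).
Factor out 2: 2 = 2. Since 7 ≡ 7 (mod 8), (2 / 7) = +1. Now have -(1 / 7).
(1 / 7) = 1. Collecting the sign factors: -1.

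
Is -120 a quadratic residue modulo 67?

yes

Reduce the numerator: -120 ≡ 14 (mod 67), so (-120/67) = (14/67).
Factor out 2: 14 = 2·7. Since 67 ≡ 3 (mod 8), (2/67) = -1. Now have -(7/67).
Both 7 ≡ 3 and 67 ≡ 3 (mod 4), so reciprocity gives (7/67) = -(67/7). Reduce: 67 ≡ 4 (mod 7). Now have (4/7).
Factor out 2: 4 = 2^2. Since 7 ≡ 7 (mod 8), (2/7) = +1, and (2/7)^2 = +1. Now have (1/7).
(1/7) = 1. Collecting the sign factors: 1.
(-120/67) = 1, and 67 is prime, so -120 is a quadratic residue mod 67.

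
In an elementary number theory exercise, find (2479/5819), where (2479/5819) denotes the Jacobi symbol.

(2479/5819)
  = -(5819/2479)    [QR: both ≡ 3 mod 4, sign flips]
  = -(861/2479)    [5819 ≡ 861 mod 2479]
  = -(2479/861)    [QR: 861 ≡ 1 mod 4, sign kept]
  = -(757/861)    [2479 ≡ 757 mod 861]
  = -(861/757)    [QR: 757 ≡ 1 mod 4, sign kept]
  = -(104/757)    [861 ≡ 104 mod 757]
  = (13/757)    [757 ≡ 5 mod 8 ⇒ (2/757)^3 = -1]
  = (757/13)    [QR: 13 ≡ 1 mod 4, sign kept]
  = (3/13)    [757 ≡ 3 mod 13]
  = (13/3)    [QR: 13 ≡ 1 mod 4, sign kept]
  = (1/3)    [13 ≡ 1 mod 3]
  = 1    [(1/3) = 1]

1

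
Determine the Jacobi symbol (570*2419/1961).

-1

By multiplicativity, (570·2419/1961) = (570/1961)·(2419/1961).
First factor (570/1961):
(570/1961)
  = (285/1961)    [1961 ≡ 1 mod 8 ⇒ (2/1961) = +1]
  = (1961/285)    [QR: 285 ≡ 1 mod 4, sign kept]
  = (251/285)    [1961 ≡ 251 mod 285]
  = (285/251)    [QR: 285 ≡ 1 mod 4, sign kept]
  = (34/251)    [285 ≡ 34 mod 251]
  = -(17/251)    [251 ≡ 3 mod 8 ⇒ (2/251) = -1]
  = -(251/17)    [QR: 17 ≡ 1 mod 4, sign kept]
  = -(13/17)    [251 ≡ 13 mod 17]
  = -(17/13)    [QR: 13 ≡ 1 mod 4, sign kept]
  = -(4/13)    [17 ≡ 4 mod 13]
  = -(1/13)    [13 ≡ 5 mod 8 ⇒ (2/13)^2 = +1]
  = -1    [(1/13) = 1]
Second factor (2419/1961):
(2419/1961)
  = (458/1961)    [2419 ≡ 458 mod 1961]
  = (229/1961)    [1961 ≡ 1 mod 8 ⇒ (2/1961) = +1]
  = (1961/229)    [QR: 229 ≡ 1 mod 4, sign kept]
  = (129/229)    [1961 ≡ 129 mod 229]
  = (229/129)    [QR: 129 ≡ 1 mod 4, sign kept]
  = (100/129)    [229 ≡ 100 mod 129]
  = (25/129)    [129 ≡ 1 mod 8 ⇒ (2/129)^2 = +1]
  = (129/25)    [QR: 25 ≡ 1 mod 4, sign kept]
  = (4/25)    [129 ≡ 4 mod 25]
  = (1/25)    [25 ≡ 1 mod 8 ⇒ (2/25)^2 = +1]
  = 1    [(1/25) = 1]
Product: (-1)·(1) = -1.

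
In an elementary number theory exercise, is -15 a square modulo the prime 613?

no

(-15|613)
  = (598|613)    [-15 ≡ 598 mod 613]
  = -(299|613)    [613 ≡ 5 mod 8 ⇒ (2|613) = -1]
  = -(613|299)    [QR: 613 ≡ 1 mod 4, sign kept]
  = -(15|299)    [613 ≡ 15 mod 299]
  = (299|15)    [QR: both ≡ 3 mod 4, sign flips]
  = (14|15)    [299 ≡ 14 mod 15]
  = (7|15)    [15 ≡ 7 mod 8 ⇒ (2|15) = +1]
  = -(15|7)    [QR: both ≡ 3 mod 4, sign flips]
  = -(1|7)    [15 ≡ 1 mod 7]
  = -1    [(1|7) = 1]
The Legendre symbol is -1, so x^2 ≡ -15 (mod 613) has no solution.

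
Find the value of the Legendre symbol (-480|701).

1

Pull out -1: (-480|701) = (-1|701)·(480|701). Since 701 ≡ 1 (mod 4), (-1|701) = +1. Now have (480|701).
Factor out 2: 480 = 2^5·15. Since 701 ≡ 5 (mod 8), (2|701) = -1, and (2|701)^5 = -1. Now have -(15|701).
701 ≡ 1 (mod 4), so quadratic reciprocity gives (15|701) = (701|15). Reduce: 701 ≡ 11 (mod 15). Now have -(11|15).
Both 11 ≡ 3 and 15 ≡ 3 (mod 4), so reciprocity gives (11|15) = -(15|11). Reduce: 15 ≡ 4 (mod 11). Now have (4|11).
Factor out 2: 4 = 2^2. Since 11 ≡ 3 (mod 8), (2|11) = -1, and (2|11)^2 = +1. Now have (1|11).
(1|11) = 1. Collecting the sign factors: 1.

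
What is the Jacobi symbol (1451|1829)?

1

(1451|1829)
  = (1829|1451)    [QR: 1829 ≡ 1 mod 4, sign kept]
  = (378|1451)    [1829 ≡ 378 mod 1451]
  = -(189|1451)    [1451 ≡ 3 mod 8 ⇒ (2|1451) = -1]
  = -(1451|189)    [QR: 189 ≡ 1 mod 4, sign kept]
  = -(128|189)    [1451 ≡ 128 mod 189]
  = (1|189)    [189 ≡ 5 mod 8 ⇒ (2|189)^7 = -1]
  = 1    [(1|189) = 1]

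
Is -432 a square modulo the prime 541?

yes

Reduce the numerator: -432 ≡ 109 (mod 541), so (-432/541) = (109/541).
109 ≡ 1 (mod 4), so quadratic reciprocity gives (109/541) = (541/109). Reduce: 541 ≡ 105 (mod 109). Now have (105/109).
105 ≡ 1 (mod 4), so quadratic reciprocity gives (105/109) = (109/105). Reduce: 109 ≡ 4 (mod 105). Now have (4/105).
Factor out 2: 4 = 2^2. Since 105 ≡ 1 (mod 8), (2/105) = +1, and (2/105)^2 = +1. Now have (1/105).
(1/105) = 1. Collecting the sign factors: 1.
The Legendre symbol is 1, so x^2 ≡ -432 (mod 541) has solution.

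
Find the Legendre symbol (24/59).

(24/59)
  = -(3/59)    [59 ≡ 3 mod 8 ⇒ (2/59)^3 = -1]
  = (59/3)    [QR: both ≡ 3 mod 4, sign flips]
  = (2/3)    [59 ≡ 2 mod 3]
  = -(1/3)    [3 ≡ 3 mod 8 ⇒ (2/3) = -1]
  = -1    [(1/3) = 1]

-1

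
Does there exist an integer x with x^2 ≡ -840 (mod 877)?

Reduce the numerator: -840 ≡ 37 (mod 877), so (-840/877) = (37/877).
37 ≡ 1 (mod 4), so quadratic reciprocity gives (37/877) = (877/37). Reduce: 877 ≡ 26 (mod 37). Now have (26/37).
Factor out 2: 26 = 2·13. Since 37 ≡ 5 (mod 8), (2/37) = -1. Now have -(13/37).
13 ≡ 1 (mod 4), so quadratic reciprocity gives (13/37) = (37/13). Reduce: 37 ≡ 11 (mod 13). Now have -(11/13).
13 ≡ 1 (mod 4), so quadratic reciprocity gives (11/13) = (13/11). Reduce: 13 ≡ 2 (mod 11). Now have -(2/11).
Factor out 2: 2 = 2. Since 11 ≡ 3 (mod 8), (2/11) = -1. Now have (1/11).
(1/11) = 1. Collecting the sign factors: 1.
The Legendre symbol is 1, so x^2 ≡ -840 (mod 877) has solution.

yes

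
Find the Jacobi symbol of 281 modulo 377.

281 ≡ 1 (mod 4), so quadratic reciprocity gives (281 / 377) = (377 / 281). Reduce: 377 ≡ 96 (mod 281). Now have (96 / 281).
Factor out 2: 96 = 2^5·3. Since 281 ≡ 1 (mod 8), (2 / 281) = +1, and (2 / 281)^5 = +1. Now have (3 / 281).
281 ≡ 1 (mod 4), so quadratic reciprocity gives (3 / 281) = (281 / 3). Reduce: 281 ≡ 2 (mod 3). Now have (2 / 3).
Factor out 2: 2 = 2. Since 3 ≡ 3 (mod 8), (2 / 3) = -1. Now have -(1 / 3).
(1 / 3) = 1. Collecting the sign factors: -1.

-1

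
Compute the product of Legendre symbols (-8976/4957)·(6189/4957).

-1

By multiplicativity, (-8976·6189/4957) = (-8976/4957)·(6189/4957).
First factor (-8976/4957):
(-8976/4957)
  = (938/4957)    [-8976 ≡ 938 mod 4957]
  = -(469/4957)    [4957 ≡ 5 mod 8 ⇒ (2/4957) = -1]
  = -(4957/469)    [QR: 469 ≡ 1 mod 4, sign kept]
  = -(267/469)    [4957 ≡ 267 mod 469]
  = -(469/267)    [QR: 469 ≡ 1 mod 4, sign kept]
  = -(202/267)    [469 ≡ 202 mod 267]
  = (101/267)    [267 ≡ 3 mod 8 ⇒ (2/267) = -1]
  = (267/101)    [QR: 101 ≡ 1 mod 4, sign kept]
  = (65/101)    [267 ≡ 65 mod 101]
  = (101/65)    [QR: 65 ≡ 1 mod 4, sign kept]
  = (36/65)    [101 ≡ 36 mod 65]
  = (9/65)    [65 ≡ 1 mod 8 ⇒ (2/65)^2 = +1]
  = (65/9)    [QR: 9 ≡ 1 mod 4, sign kept]
  = (2/9)    [65 ≡ 2 mod 9]
  = (1/9)    [9 ≡ 1 mod 8 ⇒ (2/9) = +1]
  = 1    [(1/9) = 1]
Second factor (6189/4957):
(6189/4957)
  = (1232/4957)    [6189 ≡ 1232 mod 4957]
  = (77/4957)    [4957 ≡ 5 mod 8 ⇒ (2/4957)^4 = +1]
  = (4957/77)    [QR: 77 ≡ 1 mod 4, sign kept]
  = (29/77)    [4957 ≡ 29 mod 77]
  = (77/29)    [QR: 29 ≡ 1 mod 4, sign kept]
  = (19/29)    [77 ≡ 19 mod 29]
  = (29/19)    [QR: 29 ≡ 1 mod 4, sign kept]
  = (10/19)    [29 ≡ 10 mod 19]
  = -(5/19)    [19 ≡ 3 mod 8 ⇒ (2/19) = -1]
  = -(19/5)    [QR: 5 ≡ 1 mod 4, sign kept]
  = -(4/5)    [19 ≡ 4 mod 5]
  = -(1/5)    [5 ≡ 5 mod 8 ⇒ (2/5)^2 = +1]
  = -1    [(1/5) = 1]
Product: (1)·(-1) = -1.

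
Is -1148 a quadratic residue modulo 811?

Pull out -1: (-1148/811) = (-1/811)·(1148/811). Since 811 ≡ 3 (mod 4), (-1/811) = -1. Now have -(1148/811).
Reduce the numerator: 1148 ≡ 337 (mod 811), so (1148/811) = (337/811).
337 ≡ 1 (mod 4), so quadratic reciprocity gives (337/811) = (811/337). Reduce: 811 ≡ 137 (mod 337). Now have -(137/337).
137 ≡ 1 (mod 4), so quadratic reciprocity gives (137/337) = (337/137). Reduce: 337 ≡ 63 (mod 137). Now have -(63/137).
137 ≡ 1 (mod 4), so quadratic reciprocity gives (63/137) = (137/63). Reduce: 137 ≡ 11 (mod 63). Now have -(11/63).
Both 11 ≡ 3 and 63 ≡ 3 (mod 4), so reciprocity gives (11/63) = -(63/11). Reduce: 63 ≡ 8 (mod 11). Now have (8/11).
Factor out 2: 8 = 2^3. Since 11 ≡ 3 (mod 8), (2/11) = -1, and (2/11)^3 = -1. Now have -(1/11).
(1/11) = 1. Collecting the sign factors: -1.
(-1148/811) = -1, and 811 is prime, so -1148 is not a quadratic residue mod 811.

no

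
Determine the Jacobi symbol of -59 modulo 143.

(-59 / 143)
  = (84 / 143)    [-59 ≡ 84 mod 143]
  = (21 / 143)    [143 ≡ 7 mod 8 ⇒ (2 / 143)^2 = +1]
  = (143 / 21)    [QR: 21 ≡ 1 mod 4, sign kept]
  = (17 / 21)    [143 ≡ 17 mod 21]
  = (21 / 17)    [QR: 17 ≡ 1 mod 4, sign kept]
  = (4 / 17)    [21 ≡ 4 mod 17]
  = (1 / 17)    [17 ≡ 1 mod 8 ⇒ (2 / 17)^2 = +1]
  = 1    [(1 / 17) = 1]

1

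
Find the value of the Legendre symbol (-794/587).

Reduce the numerator: -794 ≡ 380 (mod 587), so (-794/587) = (380/587).
Factor out 2: 380 = 2^2·95. Since 587 ≡ 3 (mod 8), (2/587) = -1, and (2/587)^2 = +1. Now have (95/587).
Both 95 ≡ 3 and 587 ≡ 3 (mod 4), so reciprocity gives (95/587) = -(587/95). Reduce: 587 ≡ 17 (mod 95). Now have -(17/95).
17 ≡ 1 (mod 4), so quadratic reciprocity gives (17/95) = (95/17). Reduce: 95 ≡ 10 (mod 17). Now have -(10/17).
Factor out 2: 10 = 2·5. Since 17 ≡ 1 (mod 8), (2/17) = +1. Now have -(5/17).
5 ≡ 1 (mod 4), so quadratic reciprocity gives (5/17) = (17/5). Reduce: 17 ≡ 2 (mod 5). Now have -(2/5).
Factor out 2: 2 = 2. Since 5 ≡ 5 (mod 8), (2/5) = -1. Now have (1/5).
(1/5) = 1. Collecting the sign factors: 1.

1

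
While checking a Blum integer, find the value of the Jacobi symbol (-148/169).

Reduce the numerator: -148 ≡ 21 (mod 169), so (-148/169) = (21/169).
21 ≡ 1 (mod 4), so quadratic reciprocity gives (21/169) = (169/21). Reduce: 169 ≡ 1 (mod 21). Now have (1/21).
(1/21) = 1. Collecting the sign factors: 1.

1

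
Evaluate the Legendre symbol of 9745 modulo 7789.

-1

(9745 / 7789)
  = (1956 / 7789)    [9745 ≡ 1956 mod 7789]
  = (489 / 7789)    [7789 ≡ 5 mod 8 ⇒ (2 / 7789)^2 = +1]
  = (7789 / 489)    [QR: 489 ≡ 1 mod 4, sign kept]
  = (454 / 489)    [7789 ≡ 454 mod 489]
  = (227 / 489)    [489 ≡ 1 mod 8 ⇒ (2 / 489) = +1]
  = (489 / 227)    [QR: 489 ≡ 1 mod 4, sign kept]
  = (35 / 227)    [489 ≡ 35 mod 227]
  = -(227 / 35)    [QR: both ≡ 3 mod 4, sign flips]
  = -(17 / 35)    [227 ≡ 17 mod 35]
  = -(35 / 17)    [QR: 17 ≡ 1 mod 4, sign kept]
  = -(1 / 17)    [35 ≡ 1 mod 17]
  = -1    [(1 / 17) = 1]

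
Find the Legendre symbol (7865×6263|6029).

By multiplicativity, (7865·6263|6029) = (7865|6029)·(6263|6029).
First factor (7865|6029):
(7865|6029)
  = (1836|6029)    [7865 ≡ 1836 mod 6029]
  = (459|6029)    [6029 ≡ 5 mod 8 ⇒ (2|6029)^2 = +1]
  = (6029|459)    [QR: 6029 ≡ 1 mod 4, sign kept]
  = (62|459)    [6029 ≡ 62 mod 459]
  = -(31|459)    [459 ≡ 3 mod 8 ⇒ (2|459) = -1]
  = (459|31)    [QR: both ≡ 3 mod 4, sign flips]
  = (25|31)    [459 ≡ 25 mod 31]
  = (31|25)    [QR: 25 ≡ 1 mod 4, sign kept]
  = (6|25)    [31 ≡ 6 mod 25]
  = (3|25)    [25 ≡ 1 mod 8 ⇒ (2|25) = +1]
  = (25|3)    [QR: 25 ≡ 1 mod 4, sign kept]
  = (1|3)    [25 ≡ 1 mod 3]
  = 1    [(1|3) = 1]
Second factor (6263|6029):
(6263|6029)
  = (234|6029)    [6263 ≡ 234 mod 6029]
  = -(117|6029)    [6029 ≡ 5 mod 8 ⇒ (2|6029) = -1]
  = -(6029|117)    [QR: 117 ≡ 1 mod 4, sign kept]
  = -(62|117)    [6029 ≡ 62 mod 117]
  = (31|117)    [117 ≡ 5 mod 8 ⇒ (2|117) = -1]
  = (117|31)    [QR: 117 ≡ 1 mod 4, sign kept]
  = (24|31)    [117 ≡ 24 mod 31]
  = (3|31)    [31 ≡ 7 mod 8 ⇒ (2|31)^3 = +1]
  = -(31|3)    [QR: both ≡ 3 mod 4, sign flips]
  = -(1|3)    [31 ≡ 1 mod 3]
  = -1    [(1|3) = 1]
Product: (1)·(-1) = -1.

-1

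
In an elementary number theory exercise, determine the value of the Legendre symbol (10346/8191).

-1

Reduce the numerator: 10346 ≡ 2155 (mod 8191), so (10346/8191) = (2155/8191).
Both 2155 ≡ 3 and 8191 ≡ 3 (mod 4), so reciprocity gives (2155/8191) = -(8191/2155). Reduce: 8191 ≡ 1726 (mod 2155). Now have -(1726/2155).
Factor out 2: 1726 = 2·863. Since 2155 ≡ 3 (mod 8), (2/2155) = -1. Now have (863/2155).
Both 863 ≡ 3 and 2155 ≡ 3 (mod 4), so reciprocity gives (863/2155) = -(2155/863). Reduce: 2155 ≡ 429 (mod 863). Now have -(429/863).
429 ≡ 1 (mod 4), so quadratic reciprocity gives (429/863) = (863/429). Reduce: 863 ≡ 5 (mod 429). Now have -(5/429).
5 ≡ 1 (mod 4), so quadratic reciprocity gives (5/429) = (429/5). Reduce: 429 ≡ 4 (mod 5). Now have -(4/5).
Factor out 2: 4 = 2^2. Since 5 ≡ 5 (mod 8), (2/5) = -1, and (2/5)^2 = +1. Now have -(1/5).
(1/5) = 1. Collecting the sign factors: -1.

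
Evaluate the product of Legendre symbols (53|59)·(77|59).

-1

By multiplicativity, (53·77|59) = (53|59)·(77|59).
First factor (53|59):
53 ≡ 1 (mod 4), so quadratic reciprocity gives (53|59) = (59|53). Reduce: 59 ≡ 6 (mod 53). Now have (6|53).
Factor out 2: 6 = 2·3. Since 53 ≡ 5 (mod 8), (2|53) = -1. Now have -(3|53).
53 ≡ 1 (mod 4), so quadratic reciprocity gives (3|53) = (53|3). Reduce: 53 ≡ 2 (mod 3). Now have -(2|3).
Factor out 2: 2 = 2. Since 3 ≡ 3 (mod 8), (2|3) = -1. Now have (1|3).
(1|3) = 1. Collecting the sign factors: 1.
Second factor (77|59):
Reduce the numerator: 77 ≡ 18 (mod 59), so (77|59) = (18|59).
Factor out 2: 18 = 2·9. Since 59 ≡ 3 (mod 8), (2|59) = -1. Now have -(9|59).
9 ≡ 1 (mod 4), so quadratic reciprocity gives (9|59) = (59|9). Reduce: 59 ≡ 5 (mod 9). Now have -(5|9).
5 ≡ 1 (mod 4), so quadratic reciprocity gives (5|9) = (9|5). Reduce: 9 ≡ 4 (mod 5). Now have -(4|5).
Factor out 2: 4 = 2^2. Since 5 ≡ 5 (mod 8), (2|5) = -1, and (2|5)^2 = +1. Now have -(1|5).
(1|5) = 1. Collecting the sign factors: -1.
Product: (1)·(-1) = -1.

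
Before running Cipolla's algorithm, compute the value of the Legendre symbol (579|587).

1

(579|587)
  = -(587|579)    [QR: both ≡ 3 mod 4, sign flips]
  = -(8|579)    [587 ≡ 8 mod 579]
  = (1|579)    [579 ≡ 3 mod 8 ⇒ (2|579)^3 = -1]
  = 1    [(1|579) = 1]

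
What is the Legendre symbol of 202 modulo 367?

(202 / 367)
  = (101 / 367)    [367 ≡ 7 mod 8 ⇒ (2 / 367) = +1]
  = (367 / 101)    [QR: 101 ≡ 1 mod 4, sign kept]
  = (64 / 101)    [367 ≡ 64 mod 101]
  = (1 / 101)    [101 ≡ 5 mod 8 ⇒ (2 / 101)^6 = +1]
  = 1    [(1 / 101) = 1]

1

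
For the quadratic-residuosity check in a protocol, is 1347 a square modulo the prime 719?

no

Reduce the numerator: 1347 ≡ 628 (mod 719), so (1347/719) = (628/719).
Factor out 2: 628 = 2^2·157. Since 719 ≡ 7 (mod 8), (2/719) = +1, and (2/719)^2 = +1. Now have (157/719).
157 ≡ 1 (mod 4), so quadratic reciprocity gives (157/719) = (719/157). Reduce: 719 ≡ 91 (mod 157). Now have (91/157).
157 ≡ 1 (mod 4), so quadratic reciprocity gives (91/157) = (157/91). Reduce: 157 ≡ 66 (mod 91). Now have (66/91).
Factor out 2: 66 = 2·33. Since 91 ≡ 3 (mod 8), (2/91) = -1. Now have -(33/91).
33 ≡ 1 (mod 4), so quadratic reciprocity gives (33/91) = (91/33). Reduce: 91 ≡ 25 (mod 33). Now have -(25/33).
25 ≡ 1 (mod 4), so quadratic reciprocity gives (25/33) = (33/25). Reduce: 33 ≡ 8 (mod 25). Now have -(8/25).
Factor out 2: 8 = 2^3. Since 25 ≡ 1 (mod 8), (2/25) = +1, and (2/25)^3 = +1. Now have -(1/25).
(1/25) = 1. Collecting the sign factors: -1.
(1347/719) = -1, and 719 is prime, so 1347 is not a quadratic residue mod 719.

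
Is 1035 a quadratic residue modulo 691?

Reduce the numerator: 1035 ≡ 344 (mod 691), so (1035|691) = (344|691).
Factor out 2: 344 = 2^3·43. Since 691 ≡ 3 (mod 8), (2|691) = -1, and (2|691)^3 = -1. Now have -(43|691).
Both 43 ≡ 3 and 691 ≡ 3 (mod 4), so reciprocity gives (43|691) = -(691|43). Reduce: 691 ≡ 3 (mod 43). Now have (3|43).
Both 3 ≡ 3 and 43 ≡ 3 (mod 4), so reciprocity gives (3|43) = -(43|3). Reduce: 43 ≡ 1 (mod 3). Now have -(1|3).
(1|3) = 1. Collecting the sign factors: -1.
(1035|691) = -1, and 691 is prime, so 1035 is not a quadratic residue mod 691.

no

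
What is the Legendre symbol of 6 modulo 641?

(6/641)
  = (3/641)    [641 ≡ 1 mod 8 ⇒ (2/641) = +1]
  = (641/3)    [QR: 641 ≡ 1 mod 4, sign kept]
  = (2/3)    [641 ≡ 2 mod 3]
  = -(1/3)    [3 ≡ 3 mod 8 ⇒ (2/3) = -1]
  = -1    [(1/3) = 1]

-1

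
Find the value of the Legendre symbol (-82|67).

(-82|67)
  = -(82|67)    [67 ≡ 3 mod 4 ⇒ (-1|67) = -1]
  = -(15|67)    [82 ≡ 15 mod 67]
  = (67|15)    [QR: both ≡ 3 mod 4, sign flips]
  = (7|15)    [67 ≡ 7 mod 15]
  = -(15|7)    [QR: both ≡ 3 mod 4, sign flips]
  = -(1|7)    [15 ≡ 1 mod 7]
  = -1    [(1|7) = 1]

-1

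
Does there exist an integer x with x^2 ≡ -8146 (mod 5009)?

yes

(-8146/5009)
  = (1872/5009)    [-8146 ≡ 1872 mod 5009]
  = (117/5009)    [5009 ≡ 1 mod 8 ⇒ (2/5009)^4 = +1]
  = (5009/117)    [QR: 117 ≡ 1 mod 4, sign kept]
  = (95/117)    [5009 ≡ 95 mod 117]
  = (117/95)    [QR: 117 ≡ 1 mod 4, sign kept]
  = (22/95)    [117 ≡ 22 mod 95]
  = (11/95)    [95 ≡ 7 mod 8 ⇒ (2/95) = +1]
  = -(95/11)    [QR: both ≡ 3 mod 4, sign flips]
  = -(7/11)    [95 ≡ 7 mod 11]
  = (11/7)    [QR: both ≡ 3 mod 4, sign flips]
  = (4/7)    [11 ≡ 4 mod 7]
  = (1/7)    [7 ≡ 7 mod 8 ⇒ (2/7)^2 = +1]
  = 1    [(1/7) = 1]
(-8146/5009) = 1, and 5009 is prime, so -8146 is a quadratic residue mod 5009.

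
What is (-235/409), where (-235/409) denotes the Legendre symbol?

-1

Reduce the numerator: -235 ≡ 174 (mod 409), so (-235/409) = (174/409).
Factor out 2: 174 = 2·87. Since 409 ≡ 1 (mod 8), (2/409) = +1. Now have (87/409).
409 ≡ 1 (mod 4), so quadratic reciprocity gives (87/409) = (409/87). Reduce: 409 ≡ 61 (mod 87). Now have (61/87).
61 ≡ 1 (mod 4), so quadratic reciprocity gives (61/87) = (87/61). Reduce: 87 ≡ 26 (mod 61). Now have (26/61).
Factor out 2: 26 = 2·13. Since 61 ≡ 5 (mod 8), (2/61) = -1. Now have -(13/61).
13 ≡ 1 (mod 4), so quadratic reciprocity gives (13/61) = (61/13). Reduce: 61 ≡ 9 (mod 13). Now have -(9/13).
9 ≡ 1 (mod 4), so quadratic reciprocity gives (9/13) = (13/9). Reduce: 13 ≡ 4 (mod 9). Now have -(4/9).
Factor out 2: 4 = 2^2. Since 9 ≡ 1 (mod 8), (2/9) = +1, and (2/9)^2 = +1. Now have -(1/9).
(1/9) = 1. Collecting the sign factors: -1.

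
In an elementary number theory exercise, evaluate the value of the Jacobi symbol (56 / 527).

-1

Factor out 2: 56 = 2^3·7. Since 527 ≡ 7 (mod 8), (2 / 527) = +1, and (2 / 527)^3 = +1. Now have (7 / 527).
Both 7 ≡ 3 and 527 ≡ 3 (mod 4), so reciprocity gives (7 / 527) = -(527 / 7). Reduce: 527 ≡ 2 (mod 7). Now have -(2 / 7).
Factor out 2: 2 = 2. Since 7 ≡ 7 (mod 8), (2 / 7) = +1. Now have -(1 / 7).
(1 / 7) = 1. Collecting the sign factors: -1.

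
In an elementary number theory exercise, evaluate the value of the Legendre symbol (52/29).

1

Reduce the numerator: 52 ≡ 23 (mod 29), so (52/29) = (23/29).
29 ≡ 1 (mod 4), so quadratic reciprocity gives (23/29) = (29/23). Reduce: 29 ≡ 6 (mod 23). Now have (6/23).
Factor out 2: 6 = 2·3. Since 23 ≡ 7 (mod 8), (2/23) = +1. Now have (3/23).
Both 3 ≡ 3 and 23 ≡ 3 (mod 4), so reciprocity gives (3/23) = -(23/3). Reduce: 23 ≡ 2 (mod 3). Now have -(2/3).
Factor out 2: 2 = 2. Since 3 ≡ 3 (mod 8), (2/3) = -1. Now have (1/3).
(1/3) = 1. Collecting the sign factors: 1.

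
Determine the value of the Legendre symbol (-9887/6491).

(-9887/6491)
  = -(9887/6491)    [6491 ≡ 3 mod 4 ⇒ (-1/6491) = -1]
  = -(3396/6491)    [9887 ≡ 3396 mod 6491]
  = -(849/6491)    [6491 ≡ 3 mod 8 ⇒ (2/6491)^2 = +1]
  = -(6491/849)    [QR: 849 ≡ 1 mod 4, sign kept]
  = -(548/849)    [6491 ≡ 548 mod 849]
  = -(137/849)    [849 ≡ 1 mod 8 ⇒ (2/849)^2 = +1]
  = -(849/137)    [QR: 137 ≡ 1 mod 4, sign kept]
  = -(27/137)    [849 ≡ 27 mod 137]
  = -(137/27)    [QR: 137 ≡ 1 mod 4, sign kept]
  = -(2/27)    [137 ≡ 2 mod 27]
  = (1/27)    [27 ≡ 3 mod 8 ⇒ (2/27) = -1]
  = 1    [(1/27) = 1]

1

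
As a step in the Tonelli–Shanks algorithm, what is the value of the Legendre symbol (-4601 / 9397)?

-1

(-4601 / 9397)
  = (4796 / 9397)    [-4601 ≡ 4796 mod 9397]
  = (1199 / 9397)    [9397 ≡ 5 mod 8 ⇒ (2 / 9397)^2 = +1]
  = (9397 / 1199)    [QR: 9397 ≡ 1 mod 4, sign kept]
  = (1004 / 1199)    [9397 ≡ 1004 mod 1199]
  = (251 / 1199)    [1199 ≡ 7 mod 8 ⇒ (2 / 1199)^2 = +1]
  = -(1199 / 251)    [QR: both ≡ 3 mod 4, sign flips]
  = -(195 / 251)    [1199 ≡ 195 mod 251]
  = (251 / 195)    [QR: both ≡ 3 mod 4, sign flips]
  = (56 / 195)    [251 ≡ 56 mod 195]
  = -(7 / 195)    [195 ≡ 3 mod 8 ⇒ (2 / 195)^3 = -1]
  = (195 / 7)    [QR: both ≡ 3 mod 4, sign flips]
  = (6 / 7)    [195 ≡ 6 mod 7]
  = (3 / 7)    [7 ≡ 7 mod 8 ⇒ (2 / 7) = +1]
  = -(7 / 3)    [QR: both ≡ 3 mod 4, sign flips]
  = -(1 / 3)    [7 ≡ 1 mod 3]
  = -1    [(1 / 3) = 1]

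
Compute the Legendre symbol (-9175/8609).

-1

Reduce the numerator: -9175 ≡ 8043 (mod 8609), so (-9175/8609) = (8043/8609).
8609 ≡ 1 (mod 4), so quadratic reciprocity gives (8043/8609) = (8609/8043). Reduce: 8609 ≡ 566 (mod 8043). Now have (566/8043).
Factor out 2: 566 = 2·283. Since 8043 ≡ 3 (mod 8), (2/8043) = -1. Now have -(283/8043).
Both 283 ≡ 3 and 8043 ≡ 3 (mod 4), so reciprocity gives (283/8043) = -(8043/283). Reduce: 8043 ≡ 119 (mod 283). Now have (119/283).
Both 119 ≡ 3 and 283 ≡ 3 (mod 4), so reciprocity gives (119/283) = -(283/119). Reduce: 283 ≡ 45 (mod 119). Now have -(45/119).
45 ≡ 1 (mod 4), so quadratic reciprocity gives (45/119) = (119/45). Reduce: 119 ≡ 29 (mod 45). Now have -(29/45).
29 ≡ 1 (mod 4), so quadratic reciprocity gives (29/45) = (45/29). Reduce: 45 ≡ 16 (mod 29). Now have -(16/29).
Factor out 2: 16 = 2^4. Since 29 ≡ 5 (mod 8), (2/29) = -1, and (2/29)^4 = +1. Now have -(1/29).
(1/29) = 1. Collecting the sign factors: -1.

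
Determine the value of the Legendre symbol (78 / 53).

Reduce the numerator: 78 ≡ 25 (mod 53), so (78 / 53) = (25 / 53).
25 ≡ 1 (mod 4), so quadratic reciprocity gives (25 / 53) = (53 / 25). Reduce: 53 ≡ 3 (mod 25). Now have (3 / 25).
25 ≡ 1 (mod 4), so quadratic reciprocity gives (3 / 25) = (25 / 3). Reduce: 25 ≡ 1 (mod 3). Now have (1 / 3).
(1 / 3) = 1. Collecting the sign factors: 1.

1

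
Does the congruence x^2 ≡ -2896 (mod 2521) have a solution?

Reduce the numerator: -2896 ≡ 2146 (mod 2521), so (-2896/2521) = (2146/2521).
Factor out 2: 2146 = 2·1073. Since 2521 ≡ 1 (mod 8), (2/2521) = +1. Now have (1073/2521).
1073 ≡ 1 (mod 4), so quadratic reciprocity gives (1073/2521) = (2521/1073). Reduce: 2521 ≡ 375 (mod 1073). Now have (375/1073).
1073 ≡ 1 (mod 4), so quadratic reciprocity gives (375/1073) = (1073/375). Reduce: 1073 ≡ 323 (mod 375). Now have (323/375).
Both 323 ≡ 3 and 375 ≡ 3 (mod 4), so reciprocity gives (323/375) = -(375/323). Reduce: 375 ≡ 52 (mod 323). Now have -(52/323).
Factor out 2: 52 = 2^2·13. Since 323 ≡ 3 (mod 8), (2/323) = -1, and (2/323)^2 = +1. Now have -(13/323).
13 ≡ 1 (mod 4), so quadratic reciprocity gives (13/323) = (323/13). Reduce: 323 ≡ 11 (mod 13). Now have -(11/13).
13 ≡ 1 (mod 4), so quadratic reciprocity gives (11/13) = (13/11). Reduce: 13 ≡ 2 (mod 11). Now have -(2/11).
Factor out 2: 2 = 2. Since 11 ≡ 3 (mod 8), (2/11) = -1. Now have (1/11).
(1/11) = 1. Collecting the sign factors: 1.
The Legendre symbol is 1, so x^2 ≡ -2896 (mod 2521) has solution.

yes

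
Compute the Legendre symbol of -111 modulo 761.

-1

Reduce the numerator: -111 ≡ 650 (mod 761), so (-111/761) = (650/761).
Factor out 2: 650 = 2·325. Since 761 ≡ 1 (mod 8), (2/761) = +1. Now have (325/761).
325 ≡ 1 (mod 4), so quadratic reciprocity gives (325/761) = (761/325). Reduce: 761 ≡ 111 (mod 325). Now have (111/325).
325 ≡ 1 (mod 4), so quadratic reciprocity gives (111/325) = (325/111). Reduce: 325 ≡ 103 (mod 111). Now have (103/111).
Both 103 ≡ 3 and 111 ≡ 3 (mod 4), so reciprocity gives (103/111) = -(111/103). Reduce: 111 ≡ 8 (mod 103). Now have -(8/103).
Factor out 2: 8 = 2^3. Since 103 ≡ 7 (mod 8), (2/103) = +1, and (2/103)^3 = +1. Now have -(1/103).
(1/103) = 1. Collecting the sign factors: -1.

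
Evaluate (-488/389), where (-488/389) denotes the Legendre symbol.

(-488/389)
  = (488/389)    [389 ≡ 1 mod 4 ⇒ (-1/389) = +1]
  = (99/389)    [488 ≡ 99 mod 389]
  = (389/99)    [QR: 389 ≡ 1 mod 4, sign kept]
  = (92/99)    [389 ≡ 92 mod 99]
  = (23/99)    [99 ≡ 3 mod 8 ⇒ (2/99)^2 = +1]
  = -(99/23)    [QR: both ≡ 3 mod 4, sign flips]
  = -(7/23)    [99 ≡ 7 mod 23]
  = (23/7)    [QR: both ≡ 3 mod 4, sign flips]
  = (2/7)    [23 ≡ 2 mod 7]
  = (1/7)    [7 ≡ 7 mod 8 ⇒ (2/7) = +1]
  = 1    [(1/7) = 1]

1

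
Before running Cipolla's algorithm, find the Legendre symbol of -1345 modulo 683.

-1

(-1345/683)
  = (21/683)    [-1345 ≡ 21 mod 683]
  = (683/21)    [QR: 21 ≡ 1 mod 4, sign kept]
  = (11/21)    [683 ≡ 11 mod 21]
  = (21/11)    [QR: 21 ≡ 1 mod 4, sign kept]
  = (10/11)    [21 ≡ 10 mod 11]
  = -(5/11)    [11 ≡ 3 mod 8 ⇒ (2/11) = -1]
  = -(11/5)    [QR: 5 ≡ 1 mod 4, sign kept]
  = -(1/5)    [11 ≡ 1 mod 5]
  = -1    [(1/5) = 1]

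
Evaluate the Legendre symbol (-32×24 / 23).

By multiplicativity, (-32·24 / 23) = (-32 / 23)·(24 / 23).
First factor (-32 / 23):
(-32 / 23)
  = -(32 / 23)    [23 ≡ 3 mod 4 ⇒ (-1 / 23) = -1]
  = -(9 / 23)    [32 ≡ 9 mod 23]
  = -(23 / 9)    [QR: 9 ≡ 1 mod 4, sign kept]
  = -(5 / 9)    [23 ≡ 5 mod 9]
  = -(9 / 5)    [QR: 5 ≡ 1 mod 4, sign kept]
  = -(4 / 5)    [9 ≡ 4 mod 5]
  = -(1 / 5)    [5 ≡ 5 mod 8 ⇒ (2 / 5)^2 = +1]
  = -1    [(1 / 5) = 1]
Second factor (24 / 23):
(24 / 23)
  = (1 / 23)    [24 ≡ 1 mod 23]
  = 1    [(1 / 23) = 1]
Product: (-1)·(1) = -1.

-1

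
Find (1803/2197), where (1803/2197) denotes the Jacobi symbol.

1

(1803/2197)
  = (2197/1803)    [QR: 2197 ≡ 1 mod 4, sign kept]
  = (394/1803)    [2197 ≡ 394 mod 1803]
  = -(197/1803)    [1803 ≡ 3 mod 8 ⇒ (2/1803) = -1]
  = -(1803/197)    [QR: 197 ≡ 1 mod 4, sign kept]
  = -(30/197)    [1803 ≡ 30 mod 197]
  = (15/197)    [197 ≡ 5 mod 8 ⇒ (2/197) = -1]
  = (197/15)    [QR: 197 ≡ 1 mod 4, sign kept]
  = (2/15)    [197 ≡ 2 mod 15]
  = (1/15)    [15 ≡ 7 mod 8 ⇒ (2/15) = +1]
  = 1    [(1/15) = 1]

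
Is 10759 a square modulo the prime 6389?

Reduce the numerator: 10759 ≡ 4370 (mod 6389), so (10759/6389) = (4370/6389).
Factor out 2: 4370 = 2·2185. Since 6389 ≡ 5 (mod 8), (2/6389) = -1. Now have -(2185/6389).
2185 ≡ 1 (mod 4), so quadratic reciprocity gives (2185/6389) = (6389/2185). Reduce: 6389 ≡ 2019 (mod 2185). Now have -(2019/2185).
2185 ≡ 1 (mod 4), so quadratic reciprocity gives (2019/2185) = (2185/2019). Reduce: 2185 ≡ 166 (mod 2019). Now have -(166/2019).
Factor out 2: 166 = 2·83. Since 2019 ≡ 3 (mod 8), (2/2019) = -1. Now have (83/2019).
Both 83 ≡ 3 and 2019 ≡ 3 (mod 4), so reciprocity gives (83/2019) = -(2019/83). Reduce: 2019 ≡ 27 (mod 83). Now have -(27/83).
Both 27 ≡ 3 and 83 ≡ 3 (mod 4), so reciprocity gives (27/83) = -(83/27). Reduce: 83 ≡ 2 (mod 27). Now have (2/27).
Factor out 2: 2 = 2. Since 27 ≡ 3 (mod 8), (2/27) = -1. Now have -(1/27).
(1/27) = 1. Collecting the sign factors: -1.
The Legendre symbol is -1, so x^2 ≡ 10759 (mod 6389) has no solution.

no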